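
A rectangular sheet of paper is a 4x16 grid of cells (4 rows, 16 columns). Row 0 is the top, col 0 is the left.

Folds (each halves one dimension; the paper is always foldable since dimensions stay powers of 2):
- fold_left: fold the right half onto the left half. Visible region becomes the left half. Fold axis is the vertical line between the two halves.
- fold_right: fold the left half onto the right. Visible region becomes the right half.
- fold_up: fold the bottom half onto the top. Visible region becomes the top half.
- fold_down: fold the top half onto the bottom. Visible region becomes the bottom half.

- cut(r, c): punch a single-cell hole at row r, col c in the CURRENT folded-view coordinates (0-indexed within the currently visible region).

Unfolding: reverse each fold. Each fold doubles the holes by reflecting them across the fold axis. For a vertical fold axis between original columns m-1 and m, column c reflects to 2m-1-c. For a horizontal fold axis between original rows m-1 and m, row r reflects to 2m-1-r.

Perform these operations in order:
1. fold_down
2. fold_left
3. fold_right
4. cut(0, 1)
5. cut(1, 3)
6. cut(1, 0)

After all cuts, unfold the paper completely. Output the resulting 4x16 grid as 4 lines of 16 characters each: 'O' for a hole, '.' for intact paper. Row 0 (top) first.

Answer: O..OO..OO..OO..O
..O..O....O..O..
..O..O....O..O..
O..OO..OO..OO..O

Derivation:
Op 1 fold_down: fold axis h@2; visible region now rows[2,4) x cols[0,16) = 2x16
Op 2 fold_left: fold axis v@8; visible region now rows[2,4) x cols[0,8) = 2x8
Op 3 fold_right: fold axis v@4; visible region now rows[2,4) x cols[4,8) = 2x4
Op 4 cut(0, 1): punch at orig (2,5); cuts so far [(2, 5)]; region rows[2,4) x cols[4,8) = 2x4
Op 5 cut(1, 3): punch at orig (3,7); cuts so far [(2, 5), (3, 7)]; region rows[2,4) x cols[4,8) = 2x4
Op 6 cut(1, 0): punch at orig (3,4); cuts so far [(2, 5), (3, 4), (3, 7)]; region rows[2,4) x cols[4,8) = 2x4
Unfold 1 (reflect across v@4): 6 holes -> [(2, 2), (2, 5), (3, 0), (3, 3), (3, 4), (3, 7)]
Unfold 2 (reflect across v@8): 12 holes -> [(2, 2), (2, 5), (2, 10), (2, 13), (3, 0), (3, 3), (3, 4), (3, 7), (3, 8), (3, 11), (3, 12), (3, 15)]
Unfold 3 (reflect across h@2): 24 holes -> [(0, 0), (0, 3), (0, 4), (0, 7), (0, 8), (0, 11), (0, 12), (0, 15), (1, 2), (1, 5), (1, 10), (1, 13), (2, 2), (2, 5), (2, 10), (2, 13), (3, 0), (3, 3), (3, 4), (3, 7), (3, 8), (3, 11), (3, 12), (3, 15)]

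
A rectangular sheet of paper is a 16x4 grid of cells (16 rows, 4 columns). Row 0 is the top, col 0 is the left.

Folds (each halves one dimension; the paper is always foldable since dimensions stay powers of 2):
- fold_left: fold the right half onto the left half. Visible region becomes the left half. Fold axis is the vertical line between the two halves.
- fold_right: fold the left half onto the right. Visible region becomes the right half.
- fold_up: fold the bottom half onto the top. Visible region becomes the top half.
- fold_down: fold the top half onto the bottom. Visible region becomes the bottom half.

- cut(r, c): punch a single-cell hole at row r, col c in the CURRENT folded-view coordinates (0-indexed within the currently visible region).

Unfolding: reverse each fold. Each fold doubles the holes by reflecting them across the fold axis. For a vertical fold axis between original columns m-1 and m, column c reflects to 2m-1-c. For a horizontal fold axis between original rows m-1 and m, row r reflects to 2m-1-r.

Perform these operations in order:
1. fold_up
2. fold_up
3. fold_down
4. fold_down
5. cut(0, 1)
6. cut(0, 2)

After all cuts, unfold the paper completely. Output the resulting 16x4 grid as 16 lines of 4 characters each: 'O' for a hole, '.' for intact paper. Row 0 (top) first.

Answer: .OO.
.OO.
.OO.
.OO.
.OO.
.OO.
.OO.
.OO.
.OO.
.OO.
.OO.
.OO.
.OO.
.OO.
.OO.
.OO.

Derivation:
Op 1 fold_up: fold axis h@8; visible region now rows[0,8) x cols[0,4) = 8x4
Op 2 fold_up: fold axis h@4; visible region now rows[0,4) x cols[0,4) = 4x4
Op 3 fold_down: fold axis h@2; visible region now rows[2,4) x cols[0,4) = 2x4
Op 4 fold_down: fold axis h@3; visible region now rows[3,4) x cols[0,4) = 1x4
Op 5 cut(0, 1): punch at orig (3,1); cuts so far [(3, 1)]; region rows[3,4) x cols[0,4) = 1x4
Op 6 cut(0, 2): punch at orig (3,2); cuts so far [(3, 1), (3, 2)]; region rows[3,4) x cols[0,4) = 1x4
Unfold 1 (reflect across h@3): 4 holes -> [(2, 1), (2, 2), (3, 1), (3, 2)]
Unfold 2 (reflect across h@2): 8 holes -> [(0, 1), (0, 2), (1, 1), (1, 2), (2, 1), (2, 2), (3, 1), (3, 2)]
Unfold 3 (reflect across h@4): 16 holes -> [(0, 1), (0, 2), (1, 1), (1, 2), (2, 1), (2, 2), (3, 1), (3, 2), (4, 1), (4, 2), (5, 1), (5, 2), (6, 1), (6, 2), (7, 1), (7, 2)]
Unfold 4 (reflect across h@8): 32 holes -> [(0, 1), (0, 2), (1, 1), (1, 2), (2, 1), (2, 2), (3, 1), (3, 2), (4, 1), (4, 2), (5, 1), (5, 2), (6, 1), (6, 2), (7, 1), (7, 2), (8, 1), (8, 2), (9, 1), (9, 2), (10, 1), (10, 2), (11, 1), (11, 2), (12, 1), (12, 2), (13, 1), (13, 2), (14, 1), (14, 2), (15, 1), (15, 2)]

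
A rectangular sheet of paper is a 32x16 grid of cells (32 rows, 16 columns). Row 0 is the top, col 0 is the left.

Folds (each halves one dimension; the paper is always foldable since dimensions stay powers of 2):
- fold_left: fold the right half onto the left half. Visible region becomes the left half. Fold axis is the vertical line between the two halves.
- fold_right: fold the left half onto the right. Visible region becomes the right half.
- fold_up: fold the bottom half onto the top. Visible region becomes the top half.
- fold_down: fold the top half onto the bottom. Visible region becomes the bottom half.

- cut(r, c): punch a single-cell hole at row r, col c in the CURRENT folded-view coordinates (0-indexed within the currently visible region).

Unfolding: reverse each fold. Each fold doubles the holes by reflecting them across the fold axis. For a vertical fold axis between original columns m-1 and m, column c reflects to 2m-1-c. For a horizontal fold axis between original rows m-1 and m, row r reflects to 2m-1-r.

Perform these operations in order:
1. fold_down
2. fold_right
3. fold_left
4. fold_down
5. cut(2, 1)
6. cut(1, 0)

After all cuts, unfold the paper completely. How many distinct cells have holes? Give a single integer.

Op 1 fold_down: fold axis h@16; visible region now rows[16,32) x cols[0,16) = 16x16
Op 2 fold_right: fold axis v@8; visible region now rows[16,32) x cols[8,16) = 16x8
Op 3 fold_left: fold axis v@12; visible region now rows[16,32) x cols[8,12) = 16x4
Op 4 fold_down: fold axis h@24; visible region now rows[24,32) x cols[8,12) = 8x4
Op 5 cut(2, 1): punch at orig (26,9); cuts so far [(26, 9)]; region rows[24,32) x cols[8,12) = 8x4
Op 6 cut(1, 0): punch at orig (25,8); cuts so far [(25, 8), (26, 9)]; region rows[24,32) x cols[8,12) = 8x4
Unfold 1 (reflect across h@24): 4 holes -> [(21, 9), (22, 8), (25, 8), (26, 9)]
Unfold 2 (reflect across v@12): 8 holes -> [(21, 9), (21, 14), (22, 8), (22, 15), (25, 8), (25, 15), (26, 9), (26, 14)]
Unfold 3 (reflect across v@8): 16 holes -> [(21, 1), (21, 6), (21, 9), (21, 14), (22, 0), (22, 7), (22, 8), (22, 15), (25, 0), (25, 7), (25, 8), (25, 15), (26, 1), (26, 6), (26, 9), (26, 14)]
Unfold 4 (reflect across h@16): 32 holes -> [(5, 1), (5, 6), (5, 9), (5, 14), (6, 0), (6, 7), (6, 8), (6, 15), (9, 0), (9, 7), (9, 8), (9, 15), (10, 1), (10, 6), (10, 9), (10, 14), (21, 1), (21, 6), (21, 9), (21, 14), (22, 0), (22, 7), (22, 8), (22, 15), (25, 0), (25, 7), (25, 8), (25, 15), (26, 1), (26, 6), (26, 9), (26, 14)]

Answer: 32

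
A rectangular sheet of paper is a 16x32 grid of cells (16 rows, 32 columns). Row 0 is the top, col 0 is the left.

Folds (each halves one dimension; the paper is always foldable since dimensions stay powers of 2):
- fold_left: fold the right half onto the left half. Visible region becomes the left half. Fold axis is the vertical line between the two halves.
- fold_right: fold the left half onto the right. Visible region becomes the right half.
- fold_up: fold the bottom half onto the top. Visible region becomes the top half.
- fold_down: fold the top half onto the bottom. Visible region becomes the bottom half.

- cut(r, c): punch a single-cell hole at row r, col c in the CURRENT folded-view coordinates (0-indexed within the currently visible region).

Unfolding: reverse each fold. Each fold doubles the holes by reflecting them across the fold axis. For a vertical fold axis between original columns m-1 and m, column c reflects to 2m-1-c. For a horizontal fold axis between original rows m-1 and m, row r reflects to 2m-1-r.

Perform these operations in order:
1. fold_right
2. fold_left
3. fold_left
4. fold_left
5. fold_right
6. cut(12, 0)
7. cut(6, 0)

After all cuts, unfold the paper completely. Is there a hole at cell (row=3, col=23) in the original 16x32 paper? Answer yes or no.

Answer: no

Derivation:
Op 1 fold_right: fold axis v@16; visible region now rows[0,16) x cols[16,32) = 16x16
Op 2 fold_left: fold axis v@24; visible region now rows[0,16) x cols[16,24) = 16x8
Op 3 fold_left: fold axis v@20; visible region now rows[0,16) x cols[16,20) = 16x4
Op 4 fold_left: fold axis v@18; visible region now rows[0,16) x cols[16,18) = 16x2
Op 5 fold_right: fold axis v@17; visible region now rows[0,16) x cols[17,18) = 16x1
Op 6 cut(12, 0): punch at orig (12,17); cuts so far [(12, 17)]; region rows[0,16) x cols[17,18) = 16x1
Op 7 cut(6, 0): punch at orig (6,17); cuts so far [(6, 17), (12, 17)]; region rows[0,16) x cols[17,18) = 16x1
Unfold 1 (reflect across v@17): 4 holes -> [(6, 16), (6, 17), (12, 16), (12, 17)]
Unfold 2 (reflect across v@18): 8 holes -> [(6, 16), (6, 17), (6, 18), (6, 19), (12, 16), (12, 17), (12, 18), (12, 19)]
Unfold 3 (reflect across v@20): 16 holes -> [(6, 16), (6, 17), (6, 18), (6, 19), (6, 20), (6, 21), (6, 22), (6, 23), (12, 16), (12, 17), (12, 18), (12, 19), (12, 20), (12, 21), (12, 22), (12, 23)]
Unfold 4 (reflect across v@24): 32 holes -> [(6, 16), (6, 17), (6, 18), (6, 19), (6, 20), (6, 21), (6, 22), (6, 23), (6, 24), (6, 25), (6, 26), (6, 27), (6, 28), (6, 29), (6, 30), (6, 31), (12, 16), (12, 17), (12, 18), (12, 19), (12, 20), (12, 21), (12, 22), (12, 23), (12, 24), (12, 25), (12, 26), (12, 27), (12, 28), (12, 29), (12, 30), (12, 31)]
Unfold 5 (reflect across v@16): 64 holes -> [(6, 0), (6, 1), (6, 2), (6, 3), (6, 4), (6, 5), (6, 6), (6, 7), (6, 8), (6, 9), (6, 10), (6, 11), (6, 12), (6, 13), (6, 14), (6, 15), (6, 16), (6, 17), (6, 18), (6, 19), (6, 20), (6, 21), (6, 22), (6, 23), (6, 24), (6, 25), (6, 26), (6, 27), (6, 28), (6, 29), (6, 30), (6, 31), (12, 0), (12, 1), (12, 2), (12, 3), (12, 4), (12, 5), (12, 6), (12, 7), (12, 8), (12, 9), (12, 10), (12, 11), (12, 12), (12, 13), (12, 14), (12, 15), (12, 16), (12, 17), (12, 18), (12, 19), (12, 20), (12, 21), (12, 22), (12, 23), (12, 24), (12, 25), (12, 26), (12, 27), (12, 28), (12, 29), (12, 30), (12, 31)]
Holes: [(6, 0), (6, 1), (6, 2), (6, 3), (6, 4), (6, 5), (6, 6), (6, 7), (6, 8), (6, 9), (6, 10), (6, 11), (6, 12), (6, 13), (6, 14), (6, 15), (6, 16), (6, 17), (6, 18), (6, 19), (6, 20), (6, 21), (6, 22), (6, 23), (6, 24), (6, 25), (6, 26), (6, 27), (6, 28), (6, 29), (6, 30), (6, 31), (12, 0), (12, 1), (12, 2), (12, 3), (12, 4), (12, 5), (12, 6), (12, 7), (12, 8), (12, 9), (12, 10), (12, 11), (12, 12), (12, 13), (12, 14), (12, 15), (12, 16), (12, 17), (12, 18), (12, 19), (12, 20), (12, 21), (12, 22), (12, 23), (12, 24), (12, 25), (12, 26), (12, 27), (12, 28), (12, 29), (12, 30), (12, 31)]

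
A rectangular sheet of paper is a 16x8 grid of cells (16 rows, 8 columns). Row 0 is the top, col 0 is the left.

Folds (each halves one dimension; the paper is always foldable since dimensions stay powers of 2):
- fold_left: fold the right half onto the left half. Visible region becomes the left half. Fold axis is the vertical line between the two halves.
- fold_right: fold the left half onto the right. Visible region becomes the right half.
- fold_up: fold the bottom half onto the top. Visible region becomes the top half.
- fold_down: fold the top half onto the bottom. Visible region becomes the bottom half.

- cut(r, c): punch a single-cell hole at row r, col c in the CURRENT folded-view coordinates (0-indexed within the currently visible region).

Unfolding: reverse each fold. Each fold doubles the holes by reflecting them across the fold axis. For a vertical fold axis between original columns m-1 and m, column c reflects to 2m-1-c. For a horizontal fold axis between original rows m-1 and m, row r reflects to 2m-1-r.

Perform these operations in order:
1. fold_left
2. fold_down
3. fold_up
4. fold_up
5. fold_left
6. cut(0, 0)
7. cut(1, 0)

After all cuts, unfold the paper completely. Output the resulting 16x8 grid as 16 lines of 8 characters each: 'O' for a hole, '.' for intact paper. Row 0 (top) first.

Answer: O..OO..O
O..OO..O
O..OO..O
O..OO..O
O..OO..O
O..OO..O
O..OO..O
O..OO..O
O..OO..O
O..OO..O
O..OO..O
O..OO..O
O..OO..O
O..OO..O
O..OO..O
O..OO..O

Derivation:
Op 1 fold_left: fold axis v@4; visible region now rows[0,16) x cols[0,4) = 16x4
Op 2 fold_down: fold axis h@8; visible region now rows[8,16) x cols[0,4) = 8x4
Op 3 fold_up: fold axis h@12; visible region now rows[8,12) x cols[0,4) = 4x4
Op 4 fold_up: fold axis h@10; visible region now rows[8,10) x cols[0,4) = 2x4
Op 5 fold_left: fold axis v@2; visible region now rows[8,10) x cols[0,2) = 2x2
Op 6 cut(0, 0): punch at orig (8,0); cuts so far [(8, 0)]; region rows[8,10) x cols[0,2) = 2x2
Op 7 cut(1, 0): punch at orig (9,0); cuts so far [(8, 0), (9, 0)]; region rows[8,10) x cols[0,2) = 2x2
Unfold 1 (reflect across v@2): 4 holes -> [(8, 0), (8, 3), (9, 0), (9, 3)]
Unfold 2 (reflect across h@10): 8 holes -> [(8, 0), (8, 3), (9, 0), (9, 3), (10, 0), (10, 3), (11, 0), (11, 3)]
Unfold 3 (reflect across h@12): 16 holes -> [(8, 0), (8, 3), (9, 0), (9, 3), (10, 0), (10, 3), (11, 0), (11, 3), (12, 0), (12, 3), (13, 0), (13, 3), (14, 0), (14, 3), (15, 0), (15, 3)]
Unfold 4 (reflect across h@8): 32 holes -> [(0, 0), (0, 3), (1, 0), (1, 3), (2, 0), (2, 3), (3, 0), (3, 3), (4, 0), (4, 3), (5, 0), (5, 3), (6, 0), (6, 3), (7, 0), (7, 3), (8, 0), (8, 3), (9, 0), (9, 3), (10, 0), (10, 3), (11, 0), (11, 3), (12, 0), (12, 3), (13, 0), (13, 3), (14, 0), (14, 3), (15, 0), (15, 3)]
Unfold 5 (reflect across v@4): 64 holes -> [(0, 0), (0, 3), (0, 4), (0, 7), (1, 0), (1, 3), (1, 4), (1, 7), (2, 0), (2, 3), (2, 4), (2, 7), (3, 0), (3, 3), (3, 4), (3, 7), (4, 0), (4, 3), (4, 4), (4, 7), (5, 0), (5, 3), (5, 4), (5, 7), (6, 0), (6, 3), (6, 4), (6, 7), (7, 0), (7, 3), (7, 4), (7, 7), (8, 0), (8, 3), (8, 4), (8, 7), (9, 0), (9, 3), (9, 4), (9, 7), (10, 0), (10, 3), (10, 4), (10, 7), (11, 0), (11, 3), (11, 4), (11, 7), (12, 0), (12, 3), (12, 4), (12, 7), (13, 0), (13, 3), (13, 4), (13, 7), (14, 0), (14, 3), (14, 4), (14, 7), (15, 0), (15, 3), (15, 4), (15, 7)]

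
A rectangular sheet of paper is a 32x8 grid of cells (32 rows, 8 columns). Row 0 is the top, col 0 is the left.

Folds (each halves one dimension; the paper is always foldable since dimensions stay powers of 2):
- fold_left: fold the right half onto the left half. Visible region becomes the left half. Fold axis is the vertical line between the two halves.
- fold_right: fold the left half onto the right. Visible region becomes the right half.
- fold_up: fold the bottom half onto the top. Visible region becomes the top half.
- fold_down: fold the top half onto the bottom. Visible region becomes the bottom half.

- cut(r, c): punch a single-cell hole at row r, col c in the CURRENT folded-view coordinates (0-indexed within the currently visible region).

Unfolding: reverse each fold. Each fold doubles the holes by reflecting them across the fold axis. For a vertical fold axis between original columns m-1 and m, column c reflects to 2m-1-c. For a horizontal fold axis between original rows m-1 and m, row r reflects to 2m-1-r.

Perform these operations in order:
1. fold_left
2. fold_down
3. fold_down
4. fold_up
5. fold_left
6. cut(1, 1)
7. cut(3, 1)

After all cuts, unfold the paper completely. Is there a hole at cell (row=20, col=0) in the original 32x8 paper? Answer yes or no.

Op 1 fold_left: fold axis v@4; visible region now rows[0,32) x cols[0,4) = 32x4
Op 2 fold_down: fold axis h@16; visible region now rows[16,32) x cols[0,4) = 16x4
Op 3 fold_down: fold axis h@24; visible region now rows[24,32) x cols[0,4) = 8x4
Op 4 fold_up: fold axis h@28; visible region now rows[24,28) x cols[0,4) = 4x4
Op 5 fold_left: fold axis v@2; visible region now rows[24,28) x cols[0,2) = 4x2
Op 6 cut(1, 1): punch at orig (25,1); cuts so far [(25, 1)]; region rows[24,28) x cols[0,2) = 4x2
Op 7 cut(3, 1): punch at orig (27,1); cuts so far [(25, 1), (27, 1)]; region rows[24,28) x cols[0,2) = 4x2
Unfold 1 (reflect across v@2): 4 holes -> [(25, 1), (25, 2), (27, 1), (27, 2)]
Unfold 2 (reflect across h@28): 8 holes -> [(25, 1), (25, 2), (27, 1), (27, 2), (28, 1), (28, 2), (30, 1), (30, 2)]
Unfold 3 (reflect across h@24): 16 holes -> [(17, 1), (17, 2), (19, 1), (19, 2), (20, 1), (20, 2), (22, 1), (22, 2), (25, 1), (25, 2), (27, 1), (27, 2), (28, 1), (28, 2), (30, 1), (30, 2)]
Unfold 4 (reflect across h@16): 32 holes -> [(1, 1), (1, 2), (3, 1), (3, 2), (4, 1), (4, 2), (6, 1), (6, 2), (9, 1), (9, 2), (11, 1), (11, 2), (12, 1), (12, 2), (14, 1), (14, 2), (17, 1), (17, 2), (19, 1), (19, 2), (20, 1), (20, 2), (22, 1), (22, 2), (25, 1), (25, 2), (27, 1), (27, 2), (28, 1), (28, 2), (30, 1), (30, 2)]
Unfold 5 (reflect across v@4): 64 holes -> [(1, 1), (1, 2), (1, 5), (1, 6), (3, 1), (3, 2), (3, 5), (3, 6), (4, 1), (4, 2), (4, 5), (4, 6), (6, 1), (6, 2), (6, 5), (6, 6), (9, 1), (9, 2), (9, 5), (9, 6), (11, 1), (11, 2), (11, 5), (11, 6), (12, 1), (12, 2), (12, 5), (12, 6), (14, 1), (14, 2), (14, 5), (14, 6), (17, 1), (17, 2), (17, 5), (17, 6), (19, 1), (19, 2), (19, 5), (19, 6), (20, 1), (20, 2), (20, 5), (20, 6), (22, 1), (22, 2), (22, 5), (22, 6), (25, 1), (25, 2), (25, 5), (25, 6), (27, 1), (27, 2), (27, 5), (27, 6), (28, 1), (28, 2), (28, 5), (28, 6), (30, 1), (30, 2), (30, 5), (30, 6)]
Holes: [(1, 1), (1, 2), (1, 5), (1, 6), (3, 1), (3, 2), (3, 5), (3, 6), (4, 1), (4, 2), (4, 5), (4, 6), (6, 1), (6, 2), (6, 5), (6, 6), (9, 1), (9, 2), (9, 5), (9, 6), (11, 1), (11, 2), (11, 5), (11, 6), (12, 1), (12, 2), (12, 5), (12, 6), (14, 1), (14, 2), (14, 5), (14, 6), (17, 1), (17, 2), (17, 5), (17, 6), (19, 1), (19, 2), (19, 5), (19, 6), (20, 1), (20, 2), (20, 5), (20, 6), (22, 1), (22, 2), (22, 5), (22, 6), (25, 1), (25, 2), (25, 5), (25, 6), (27, 1), (27, 2), (27, 5), (27, 6), (28, 1), (28, 2), (28, 5), (28, 6), (30, 1), (30, 2), (30, 5), (30, 6)]

Answer: no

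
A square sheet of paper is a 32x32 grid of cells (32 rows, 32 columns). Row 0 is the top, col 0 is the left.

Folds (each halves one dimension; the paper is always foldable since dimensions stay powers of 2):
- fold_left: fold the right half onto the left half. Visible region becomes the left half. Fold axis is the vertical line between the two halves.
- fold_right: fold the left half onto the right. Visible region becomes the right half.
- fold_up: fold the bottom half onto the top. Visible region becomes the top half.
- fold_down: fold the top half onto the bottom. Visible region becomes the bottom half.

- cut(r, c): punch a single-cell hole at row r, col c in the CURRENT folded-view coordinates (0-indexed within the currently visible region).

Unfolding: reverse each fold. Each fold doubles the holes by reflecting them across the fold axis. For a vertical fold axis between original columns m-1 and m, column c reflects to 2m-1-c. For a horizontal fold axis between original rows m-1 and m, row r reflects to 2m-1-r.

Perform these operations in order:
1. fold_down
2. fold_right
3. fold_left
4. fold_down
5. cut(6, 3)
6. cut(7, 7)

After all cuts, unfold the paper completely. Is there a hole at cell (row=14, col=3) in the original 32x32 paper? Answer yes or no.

Op 1 fold_down: fold axis h@16; visible region now rows[16,32) x cols[0,32) = 16x32
Op 2 fold_right: fold axis v@16; visible region now rows[16,32) x cols[16,32) = 16x16
Op 3 fold_left: fold axis v@24; visible region now rows[16,32) x cols[16,24) = 16x8
Op 4 fold_down: fold axis h@24; visible region now rows[24,32) x cols[16,24) = 8x8
Op 5 cut(6, 3): punch at orig (30,19); cuts so far [(30, 19)]; region rows[24,32) x cols[16,24) = 8x8
Op 6 cut(7, 7): punch at orig (31,23); cuts so far [(30, 19), (31, 23)]; region rows[24,32) x cols[16,24) = 8x8
Unfold 1 (reflect across h@24): 4 holes -> [(16, 23), (17, 19), (30, 19), (31, 23)]
Unfold 2 (reflect across v@24): 8 holes -> [(16, 23), (16, 24), (17, 19), (17, 28), (30, 19), (30, 28), (31, 23), (31, 24)]
Unfold 3 (reflect across v@16): 16 holes -> [(16, 7), (16, 8), (16, 23), (16, 24), (17, 3), (17, 12), (17, 19), (17, 28), (30, 3), (30, 12), (30, 19), (30, 28), (31, 7), (31, 8), (31, 23), (31, 24)]
Unfold 4 (reflect across h@16): 32 holes -> [(0, 7), (0, 8), (0, 23), (0, 24), (1, 3), (1, 12), (1, 19), (1, 28), (14, 3), (14, 12), (14, 19), (14, 28), (15, 7), (15, 8), (15, 23), (15, 24), (16, 7), (16, 8), (16, 23), (16, 24), (17, 3), (17, 12), (17, 19), (17, 28), (30, 3), (30, 12), (30, 19), (30, 28), (31, 7), (31, 8), (31, 23), (31, 24)]
Holes: [(0, 7), (0, 8), (0, 23), (0, 24), (1, 3), (1, 12), (1, 19), (1, 28), (14, 3), (14, 12), (14, 19), (14, 28), (15, 7), (15, 8), (15, 23), (15, 24), (16, 7), (16, 8), (16, 23), (16, 24), (17, 3), (17, 12), (17, 19), (17, 28), (30, 3), (30, 12), (30, 19), (30, 28), (31, 7), (31, 8), (31, 23), (31, 24)]

Answer: yes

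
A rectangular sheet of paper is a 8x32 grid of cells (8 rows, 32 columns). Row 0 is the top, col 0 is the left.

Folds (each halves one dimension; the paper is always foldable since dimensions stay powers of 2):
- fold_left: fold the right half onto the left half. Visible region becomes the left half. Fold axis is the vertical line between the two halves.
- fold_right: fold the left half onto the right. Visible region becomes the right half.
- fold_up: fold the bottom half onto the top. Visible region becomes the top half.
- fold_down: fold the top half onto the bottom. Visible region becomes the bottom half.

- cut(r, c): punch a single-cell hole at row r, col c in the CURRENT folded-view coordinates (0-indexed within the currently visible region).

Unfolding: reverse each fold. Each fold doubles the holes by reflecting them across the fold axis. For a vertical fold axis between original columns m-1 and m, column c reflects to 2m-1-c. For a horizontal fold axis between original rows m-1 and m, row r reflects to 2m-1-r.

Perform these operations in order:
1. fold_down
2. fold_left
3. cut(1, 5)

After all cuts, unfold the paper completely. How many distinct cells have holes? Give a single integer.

Answer: 4

Derivation:
Op 1 fold_down: fold axis h@4; visible region now rows[4,8) x cols[0,32) = 4x32
Op 2 fold_left: fold axis v@16; visible region now rows[4,8) x cols[0,16) = 4x16
Op 3 cut(1, 5): punch at orig (5,5); cuts so far [(5, 5)]; region rows[4,8) x cols[0,16) = 4x16
Unfold 1 (reflect across v@16): 2 holes -> [(5, 5), (5, 26)]
Unfold 2 (reflect across h@4): 4 holes -> [(2, 5), (2, 26), (5, 5), (5, 26)]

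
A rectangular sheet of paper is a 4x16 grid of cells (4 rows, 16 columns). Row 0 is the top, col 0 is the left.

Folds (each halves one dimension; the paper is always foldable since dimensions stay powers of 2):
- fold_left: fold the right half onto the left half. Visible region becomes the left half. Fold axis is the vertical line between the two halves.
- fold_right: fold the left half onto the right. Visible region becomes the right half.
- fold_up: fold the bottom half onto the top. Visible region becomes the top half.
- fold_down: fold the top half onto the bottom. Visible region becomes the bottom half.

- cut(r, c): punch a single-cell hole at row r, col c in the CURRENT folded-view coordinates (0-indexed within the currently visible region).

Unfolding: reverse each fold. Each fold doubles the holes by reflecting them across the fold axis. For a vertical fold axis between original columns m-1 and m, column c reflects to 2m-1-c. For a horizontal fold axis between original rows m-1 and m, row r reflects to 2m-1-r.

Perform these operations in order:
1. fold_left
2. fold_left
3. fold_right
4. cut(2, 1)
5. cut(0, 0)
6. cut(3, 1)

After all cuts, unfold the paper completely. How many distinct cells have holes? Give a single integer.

Answer: 24

Derivation:
Op 1 fold_left: fold axis v@8; visible region now rows[0,4) x cols[0,8) = 4x8
Op 2 fold_left: fold axis v@4; visible region now rows[0,4) x cols[0,4) = 4x4
Op 3 fold_right: fold axis v@2; visible region now rows[0,4) x cols[2,4) = 4x2
Op 4 cut(2, 1): punch at orig (2,3); cuts so far [(2, 3)]; region rows[0,4) x cols[2,4) = 4x2
Op 5 cut(0, 0): punch at orig (0,2); cuts so far [(0, 2), (2, 3)]; region rows[0,4) x cols[2,4) = 4x2
Op 6 cut(3, 1): punch at orig (3,3); cuts so far [(0, 2), (2, 3), (3, 3)]; region rows[0,4) x cols[2,4) = 4x2
Unfold 1 (reflect across v@2): 6 holes -> [(0, 1), (0, 2), (2, 0), (2, 3), (3, 0), (3, 3)]
Unfold 2 (reflect across v@4): 12 holes -> [(0, 1), (0, 2), (0, 5), (0, 6), (2, 0), (2, 3), (2, 4), (2, 7), (3, 0), (3, 3), (3, 4), (3, 7)]
Unfold 3 (reflect across v@8): 24 holes -> [(0, 1), (0, 2), (0, 5), (0, 6), (0, 9), (0, 10), (0, 13), (0, 14), (2, 0), (2, 3), (2, 4), (2, 7), (2, 8), (2, 11), (2, 12), (2, 15), (3, 0), (3, 3), (3, 4), (3, 7), (3, 8), (3, 11), (3, 12), (3, 15)]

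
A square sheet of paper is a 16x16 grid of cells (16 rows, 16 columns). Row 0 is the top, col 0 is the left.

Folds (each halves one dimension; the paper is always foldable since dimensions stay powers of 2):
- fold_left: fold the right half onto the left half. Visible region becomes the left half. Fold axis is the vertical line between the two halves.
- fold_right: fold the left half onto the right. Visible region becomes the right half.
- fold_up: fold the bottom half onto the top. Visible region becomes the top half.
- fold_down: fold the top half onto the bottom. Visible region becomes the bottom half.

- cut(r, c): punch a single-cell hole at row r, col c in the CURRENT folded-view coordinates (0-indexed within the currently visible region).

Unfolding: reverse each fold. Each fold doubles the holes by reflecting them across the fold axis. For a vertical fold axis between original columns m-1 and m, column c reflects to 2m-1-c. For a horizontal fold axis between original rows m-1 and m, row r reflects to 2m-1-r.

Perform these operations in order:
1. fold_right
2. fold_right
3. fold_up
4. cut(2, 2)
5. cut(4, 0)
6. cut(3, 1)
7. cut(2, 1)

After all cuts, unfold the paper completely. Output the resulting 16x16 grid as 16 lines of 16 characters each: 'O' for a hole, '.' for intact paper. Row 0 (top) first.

Op 1 fold_right: fold axis v@8; visible region now rows[0,16) x cols[8,16) = 16x8
Op 2 fold_right: fold axis v@12; visible region now rows[0,16) x cols[12,16) = 16x4
Op 3 fold_up: fold axis h@8; visible region now rows[0,8) x cols[12,16) = 8x4
Op 4 cut(2, 2): punch at orig (2,14); cuts so far [(2, 14)]; region rows[0,8) x cols[12,16) = 8x4
Op 5 cut(4, 0): punch at orig (4,12); cuts so far [(2, 14), (4, 12)]; region rows[0,8) x cols[12,16) = 8x4
Op 6 cut(3, 1): punch at orig (3,13); cuts so far [(2, 14), (3, 13), (4, 12)]; region rows[0,8) x cols[12,16) = 8x4
Op 7 cut(2, 1): punch at orig (2,13); cuts so far [(2, 13), (2, 14), (3, 13), (4, 12)]; region rows[0,8) x cols[12,16) = 8x4
Unfold 1 (reflect across h@8): 8 holes -> [(2, 13), (2, 14), (3, 13), (4, 12), (11, 12), (12, 13), (13, 13), (13, 14)]
Unfold 2 (reflect across v@12): 16 holes -> [(2, 9), (2, 10), (2, 13), (2, 14), (3, 10), (3, 13), (4, 11), (4, 12), (11, 11), (11, 12), (12, 10), (12, 13), (13, 9), (13, 10), (13, 13), (13, 14)]
Unfold 3 (reflect across v@8): 32 holes -> [(2, 1), (2, 2), (2, 5), (2, 6), (2, 9), (2, 10), (2, 13), (2, 14), (3, 2), (3, 5), (3, 10), (3, 13), (4, 3), (4, 4), (4, 11), (4, 12), (11, 3), (11, 4), (11, 11), (11, 12), (12, 2), (12, 5), (12, 10), (12, 13), (13, 1), (13, 2), (13, 5), (13, 6), (13, 9), (13, 10), (13, 13), (13, 14)]

Answer: ................
................
.OO..OO..OO..OO.
..O..O....O..O..
...OO......OO...
................
................
................
................
................
................
...OO......OO...
..O..O....O..O..
.OO..OO..OO..OO.
................
................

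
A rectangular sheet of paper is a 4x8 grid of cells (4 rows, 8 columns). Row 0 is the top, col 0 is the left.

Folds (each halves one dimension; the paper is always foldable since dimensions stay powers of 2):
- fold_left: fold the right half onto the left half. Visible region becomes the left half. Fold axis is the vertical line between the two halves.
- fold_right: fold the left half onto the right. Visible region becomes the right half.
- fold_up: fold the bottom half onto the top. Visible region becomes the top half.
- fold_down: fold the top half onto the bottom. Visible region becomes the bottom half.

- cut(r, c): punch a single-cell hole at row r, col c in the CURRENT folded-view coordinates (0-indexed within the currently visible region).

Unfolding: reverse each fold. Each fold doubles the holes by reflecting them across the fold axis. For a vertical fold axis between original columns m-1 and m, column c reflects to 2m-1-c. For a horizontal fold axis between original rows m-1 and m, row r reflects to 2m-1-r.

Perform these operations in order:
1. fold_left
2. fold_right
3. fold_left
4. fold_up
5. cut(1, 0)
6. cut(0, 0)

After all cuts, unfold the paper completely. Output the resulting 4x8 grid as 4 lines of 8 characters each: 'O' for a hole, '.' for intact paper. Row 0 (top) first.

Answer: OOOOOOOO
OOOOOOOO
OOOOOOOO
OOOOOOOO

Derivation:
Op 1 fold_left: fold axis v@4; visible region now rows[0,4) x cols[0,4) = 4x4
Op 2 fold_right: fold axis v@2; visible region now rows[0,4) x cols[2,4) = 4x2
Op 3 fold_left: fold axis v@3; visible region now rows[0,4) x cols[2,3) = 4x1
Op 4 fold_up: fold axis h@2; visible region now rows[0,2) x cols[2,3) = 2x1
Op 5 cut(1, 0): punch at orig (1,2); cuts so far [(1, 2)]; region rows[0,2) x cols[2,3) = 2x1
Op 6 cut(0, 0): punch at orig (0,2); cuts so far [(0, 2), (1, 2)]; region rows[0,2) x cols[2,3) = 2x1
Unfold 1 (reflect across h@2): 4 holes -> [(0, 2), (1, 2), (2, 2), (3, 2)]
Unfold 2 (reflect across v@3): 8 holes -> [(0, 2), (0, 3), (1, 2), (1, 3), (2, 2), (2, 3), (3, 2), (3, 3)]
Unfold 3 (reflect across v@2): 16 holes -> [(0, 0), (0, 1), (0, 2), (0, 3), (1, 0), (1, 1), (1, 2), (1, 3), (2, 0), (2, 1), (2, 2), (2, 3), (3, 0), (3, 1), (3, 2), (3, 3)]
Unfold 4 (reflect across v@4): 32 holes -> [(0, 0), (0, 1), (0, 2), (0, 3), (0, 4), (0, 5), (0, 6), (0, 7), (1, 0), (1, 1), (1, 2), (1, 3), (1, 4), (1, 5), (1, 6), (1, 7), (2, 0), (2, 1), (2, 2), (2, 3), (2, 4), (2, 5), (2, 6), (2, 7), (3, 0), (3, 1), (3, 2), (3, 3), (3, 4), (3, 5), (3, 6), (3, 7)]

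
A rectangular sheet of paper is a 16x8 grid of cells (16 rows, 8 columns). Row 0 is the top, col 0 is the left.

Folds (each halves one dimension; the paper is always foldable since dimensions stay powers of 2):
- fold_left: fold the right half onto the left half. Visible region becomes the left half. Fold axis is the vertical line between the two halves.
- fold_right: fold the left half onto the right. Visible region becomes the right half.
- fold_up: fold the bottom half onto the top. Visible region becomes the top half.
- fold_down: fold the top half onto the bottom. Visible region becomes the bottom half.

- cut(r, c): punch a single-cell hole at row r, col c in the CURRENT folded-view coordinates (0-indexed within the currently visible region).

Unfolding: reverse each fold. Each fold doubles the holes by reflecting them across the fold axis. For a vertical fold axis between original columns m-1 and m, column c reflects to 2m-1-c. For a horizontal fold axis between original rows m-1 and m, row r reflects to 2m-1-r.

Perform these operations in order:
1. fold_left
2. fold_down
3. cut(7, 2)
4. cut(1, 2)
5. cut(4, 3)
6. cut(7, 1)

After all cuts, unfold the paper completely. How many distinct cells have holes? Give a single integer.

Op 1 fold_left: fold axis v@4; visible region now rows[0,16) x cols[0,4) = 16x4
Op 2 fold_down: fold axis h@8; visible region now rows[8,16) x cols[0,4) = 8x4
Op 3 cut(7, 2): punch at orig (15,2); cuts so far [(15, 2)]; region rows[8,16) x cols[0,4) = 8x4
Op 4 cut(1, 2): punch at orig (9,2); cuts so far [(9, 2), (15, 2)]; region rows[8,16) x cols[0,4) = 8x4
Op 5 cut(4, 3): punch at orig (12,3); cuts so far [(9, 2), (12, 3), (15, 2)]; region rows[8,16) x cols[0,4) = 8x4
Op 6 cut(7, 1): punch at orig (15,1); cuts so far [(9, 2), (12, 3), (15, 1), (15, 2)]; region rows[8,16) x cols[0,4) = 8x4
Unfold 1 (reflect across h@8): 8 holes -> [(0, 1), (0, 2), (3, 3), (6, 2), (9, 2), (12, 3), (15, 1), (15, 2)]
Unfold 2 (reflect across v@4): 16 holes -> [(0, 1), (0, 2), (0, 5), (0, 6), (3, 3), (3, 4), (6, 2), (6, 5), (9, 2), (9, 5), (12, 3), (12, 4), (15, 1), (15, 2), (15, 5), (15, 6)]

Answer: 16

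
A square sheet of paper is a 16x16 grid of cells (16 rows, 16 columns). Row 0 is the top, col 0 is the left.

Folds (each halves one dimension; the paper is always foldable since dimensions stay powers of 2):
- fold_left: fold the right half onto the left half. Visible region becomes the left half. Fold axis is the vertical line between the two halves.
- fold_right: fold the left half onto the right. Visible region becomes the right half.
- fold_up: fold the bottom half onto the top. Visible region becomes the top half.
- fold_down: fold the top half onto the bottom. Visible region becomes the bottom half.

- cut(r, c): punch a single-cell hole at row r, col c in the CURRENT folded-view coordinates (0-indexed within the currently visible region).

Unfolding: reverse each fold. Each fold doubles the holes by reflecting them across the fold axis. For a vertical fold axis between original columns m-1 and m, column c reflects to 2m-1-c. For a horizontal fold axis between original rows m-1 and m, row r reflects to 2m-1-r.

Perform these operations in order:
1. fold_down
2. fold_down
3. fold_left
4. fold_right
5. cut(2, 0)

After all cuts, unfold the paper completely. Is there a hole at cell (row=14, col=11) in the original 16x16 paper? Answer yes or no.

Op 1 fold_down: fold axis h@8; visible region now rows[8,16) x cols[0,16) = 8x16
Op 2 fold_down: fold axis h@12; visible region now rows[12,16) x cols[0,16) = 4x16
Op 3 fold_left: fold axis v@8; visible region now rows[12,16) x cols[0,8) = 4x8
Op 4 fold_right: fold axis v@4; visible region now rows[12,16) x cols[4,8) = 4x4
Op 5 cut(2, 0): punch at orig (14,4); cuts so far [(14, 4)]; region rows[12,16) x cols[4,8) = 4x4
Unfold 1 (reflect across v@4): 2 holes -> [(14, 3), (14, 4)]
Unfold 2 (reflect across v@8): 4 holes -> [(14, 3), (14, 4), (14, 11), (14, 12)]
Unfold 3 (reflect across h@12): 8 holes -> [(9, 3), (9, 4), (9, 11), (9, 12), (14, 3), (14, 4), (14, 11), (14, 12)]
Unfold 4 (reflect across h@8): 16 holes -> [(1, 3), (1, 4), (1, 11), (1, 12), (6, 3), (6, 4), (6, 11), (6, 12), (9, 3), (9, 4), (9, 11), (9, 12), (14, 3), (14, 4), (14, 11), (14, 12)]
Holes: [(1, 3), (1, 4), (1, 11), (1, 12), (6, 3), (6, 4), (6, 11), (6, 12), (9, 3), (9, 4), (9, 11), (9, 12), (14, 3), (14, 4), (14, 11), (14, 12)]

Answer: yes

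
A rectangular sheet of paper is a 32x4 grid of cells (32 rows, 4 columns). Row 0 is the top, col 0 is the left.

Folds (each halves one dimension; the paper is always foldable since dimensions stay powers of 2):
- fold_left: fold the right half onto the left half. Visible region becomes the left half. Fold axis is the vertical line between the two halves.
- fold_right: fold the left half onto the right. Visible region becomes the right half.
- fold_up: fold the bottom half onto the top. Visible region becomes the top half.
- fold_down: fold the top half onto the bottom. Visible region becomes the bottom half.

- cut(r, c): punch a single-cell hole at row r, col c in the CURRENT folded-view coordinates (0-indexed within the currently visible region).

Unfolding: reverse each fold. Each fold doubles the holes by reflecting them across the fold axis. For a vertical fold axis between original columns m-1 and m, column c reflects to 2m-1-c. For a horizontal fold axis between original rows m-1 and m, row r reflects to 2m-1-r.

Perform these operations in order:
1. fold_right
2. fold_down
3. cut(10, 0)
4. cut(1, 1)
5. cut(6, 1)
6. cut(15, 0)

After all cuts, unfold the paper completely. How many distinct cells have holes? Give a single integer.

Answer: 16

Derivation:
Op 1 fold_right: fold axis v@2; visible region now rows[0,32) x cols[2,4) = 32x2
Op 2 fold_down: fold axis h@16; visible region now rows[16,32) x cols[2,4) = 16x2
Op 3 cut(10, 0): punch at orig (26,2); cuts so far [(26, 2)]; region rows[16,32) x cols[2,4) = 16x2
Op 4 cut(1, 1): punch at orig (17,3); cuts so far [(17, 3), (26, 2)]; region rows[16,32) x cols[2,4) = 16x2
Op 5 cut(6, 1): punch at orig (22,3); cuts so far [(17, 3), (22, 3), (26, 2)]; region rows[16,32) x cols[2,4) = 16x2
Op 6 cut(15, 0): punch at orig (31,2); cuts so far [(17, 3), (22, 3), (26, 2), (31, 2)]; region rows[16,32) x cols[2,4) = 16x2
Unfold 1 (reflect across h@16): 8 holes -> [(0, 2), (5, 2), (9, 3), (14, 3), (17, 3), (22, 3), (26, 2), (31, 2)]
Unfold 2 (reflect across v@2): 16 holes -> [(0, 1), (0, 2), (5, 1), (5, 2), (9, 0), (9, 3), (14, 0), (14, 3), (17, 0), (17, 3), (22, 0), (22, 3), (26, 1), (26, 2), (31, 1), (31, 2)]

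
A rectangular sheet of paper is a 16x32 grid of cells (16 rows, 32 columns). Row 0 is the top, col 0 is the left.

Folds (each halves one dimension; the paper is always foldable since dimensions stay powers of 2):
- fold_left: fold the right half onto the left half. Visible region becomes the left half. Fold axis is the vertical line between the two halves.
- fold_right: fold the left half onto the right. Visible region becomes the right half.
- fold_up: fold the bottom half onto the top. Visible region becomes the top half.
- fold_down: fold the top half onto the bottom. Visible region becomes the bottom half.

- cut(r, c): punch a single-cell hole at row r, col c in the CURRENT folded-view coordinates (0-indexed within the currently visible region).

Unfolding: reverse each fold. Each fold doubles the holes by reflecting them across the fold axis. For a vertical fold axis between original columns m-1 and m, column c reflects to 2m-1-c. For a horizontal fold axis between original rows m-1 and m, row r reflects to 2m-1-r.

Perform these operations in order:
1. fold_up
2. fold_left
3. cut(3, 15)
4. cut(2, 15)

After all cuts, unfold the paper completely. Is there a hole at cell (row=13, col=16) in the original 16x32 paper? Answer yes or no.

Answer: yes

Derivation:
Op 1 fold_up: fold axis h@8; visible region now rows[0,8) x cols[0,32) = 8x32
Op 2 fold_left: fold axis v@16; visible region now rows[0,8) x cols[0,16) = 8x16
Op 3 cut(3, 15): punch at orig (3,15); cuts so far [(3, 15)]; region rows[0,8) x cols[0,16) = 8x16
Op 4 cut(2, 15): punch at orig (2,15); cuts so far [(2, 15), (3, 15)]; region rows[0,8) x cols[0,16) = 8x16
Unfold 1 (reflect across v@16): 4 holes -> [(2, 15), (2, 16), (3, 15), (3, 16)]
Unfold 2 (reflect across h@8): 8 holes -> [(2, 15), (2, 16), (3, 15), (3, 16), (12, 15), (12, 16), (13, 15), (13, 16)]
Holes: [(2, 15), (2, 16), (3, 15), (3, 16), (12, 15), (12, 16), (13, 15), (13, 16)]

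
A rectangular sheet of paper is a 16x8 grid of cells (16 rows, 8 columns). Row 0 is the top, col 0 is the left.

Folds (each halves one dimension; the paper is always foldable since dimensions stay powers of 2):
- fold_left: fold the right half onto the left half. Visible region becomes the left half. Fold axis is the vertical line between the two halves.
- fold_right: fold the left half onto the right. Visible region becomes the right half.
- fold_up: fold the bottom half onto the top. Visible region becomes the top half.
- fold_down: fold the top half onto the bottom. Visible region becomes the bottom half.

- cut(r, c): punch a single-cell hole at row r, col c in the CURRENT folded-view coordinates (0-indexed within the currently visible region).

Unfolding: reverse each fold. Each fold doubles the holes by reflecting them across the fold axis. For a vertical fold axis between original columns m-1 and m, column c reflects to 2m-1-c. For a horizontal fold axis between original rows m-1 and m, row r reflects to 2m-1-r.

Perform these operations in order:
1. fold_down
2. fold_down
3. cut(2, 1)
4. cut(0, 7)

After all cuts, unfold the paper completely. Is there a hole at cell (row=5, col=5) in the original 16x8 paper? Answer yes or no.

Answer: no

Derivation:
Op 1 fold_down: fold axis h@8; visible region now rows[8,16) x cols[0,8) = 8x8
Op 2 fold_down: fold axis h@12; visible region now rows[12,16) x cols[0,8) = 4x8
Op 3 cut(2, 1): punch at orig (14,1); cuts so far [(14, 1)]; region rows[12,16) x cols[0,8) = 4x8
Op 4 cut(0, 7): punch at orig (12,7); cuts so far [(12, 7), (14, 1)]; region rows[12,16) x cols[0,8) = 4x8
Unfold 1 (reflect across h@12): 4 holes -> [(9, 1), (11, 7), (12, 7), (14, 1)]
Unfold 2 (reflect across h@8): 8 holes -> [(1, 1), (3, 7), (4, 7), (6, 1), (9, 1), (11, 7), (12, 7), (14, 1)]
Holes: [(1, 1), (3, 7), (4, 7), (6, 1), (9, 1), (11, 7), (12, 7), (14, 1)]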